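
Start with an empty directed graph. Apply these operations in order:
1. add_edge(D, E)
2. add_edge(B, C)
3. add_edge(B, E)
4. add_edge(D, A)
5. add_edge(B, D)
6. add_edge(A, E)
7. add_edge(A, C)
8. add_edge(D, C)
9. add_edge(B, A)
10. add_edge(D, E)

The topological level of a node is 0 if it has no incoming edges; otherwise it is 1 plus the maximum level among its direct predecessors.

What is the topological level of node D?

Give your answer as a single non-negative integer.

Op 1: add_edge(D, E). Edges now: 1
Op 2: add_edge(B, C). Edges now: 2
Op 3: add_edge(B, E). Edges now: 3
Op 4: add_edge(D, A). Edges now: 4
Op 5: add_edge(B, D). Edges now: 5
Op 6: add_edge(A, E). Edges now: 6
Op 7: add_edge(A, C). Edges now: 7
Op 8: add_edge(D, C). Edges now: 8
Op 9: add_edge(B, A). Edges now: 9
Op 10: add_edge(D, E) (duplicate, no change). Edges now: 9
Compute levels (Kahn BFS):
  sources (in-degree 0): B
  process B: level=0
    B->A: in-degree(A)=1, level(A)>=1
    B->C: in-degree(C)=2, level(C)>=1
    B->D: in-degree(D)=0, level(D)=1, enqueue
    B->E: in-degree(E)=2, level(E)>=1
  process D: level=1
    D->A: in-degree(A)=0, level(A)=2, enqueue
    D->C: in-degree(C)=1, level(C)>=2
    D->E: in-degree(E)=1, level(E)>=2
  process A: level=2
    A->C: in-degree(C)=0, level(C)=3, enqueue
    A->E: in-degree(E)=0, level(E)=3, enqueue
  process C: level=3
  process E: level=3
All levels: A:2, B:0, C:3, D:1, E:3
level(D) = 1

Answer: 1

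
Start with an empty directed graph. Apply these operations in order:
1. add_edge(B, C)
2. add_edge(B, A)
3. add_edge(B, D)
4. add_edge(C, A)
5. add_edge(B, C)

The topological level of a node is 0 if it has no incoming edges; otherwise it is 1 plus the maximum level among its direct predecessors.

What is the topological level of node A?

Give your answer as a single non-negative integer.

Answer: 2

Derivation:
Op 1: add_edge(B, C). Edges now: 1
Op 2: add_edge(B, A). Edges now: 2
Op 3: add_edge(B, D). Edges now: 3
Op 4: add_edge(C, A). Edges now: 4
Op 5: add_edge(B, C) (duplicate, no change). Edges now: 4
Compute levels (Kahn BFS):
  sources (in-degree 0): B
  process B: level=0
    B->A: in-degree(A)=1, level(A)>=1
    B->C: in-degree(C)=0, level(C)=1, enqueue
    B->D: in-degree(D)=0, level(D)=1, enqueue
  process C: level=1
    C->A: in-degree(A)=0, level(A)=2, enqueue
  process D: level=1
  process A: level=2
All levels: A:2, B:0, C:1, D:1
level(A) = 2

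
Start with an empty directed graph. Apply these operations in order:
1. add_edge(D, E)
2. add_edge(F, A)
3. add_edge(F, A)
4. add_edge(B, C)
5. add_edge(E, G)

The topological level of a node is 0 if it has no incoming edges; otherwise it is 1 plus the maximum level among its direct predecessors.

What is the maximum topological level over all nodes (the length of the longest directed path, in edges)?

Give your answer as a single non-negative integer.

Answer: 2

Derivation:
Op 1: add_edge(D, E). Edges now: 1
Op 2: add_edge(F, A). Edges now: 2
Op 3: add_edge(F, A) (duplicate, no change). Edges now: 2
Op 4: add_edge(B, C). Edges now: 3
Op 5: add_edge(E, G). Edges now: 4
Compute levels (Kahn BFS):
  sources (in-degree 0): B, D, F
  process B: level=0
    B->C: in-degree(C)=0, level(C)=1, enqueue
  process D: level=0
    D->E: in-degree(E)=0, level(E)=1, enqueue
  process F: level=0
    F->A: in-degree(A)=0, level(A)=1, enqueue
  process C: level=1
  process E: level=1
    E->G: in-degree(G)=0, level(G)=2, enqueue
  process A: level=1
  process G: level=2
All levels: A:1, B:0, C:1, D:0, E:1, F:0, G:2
max level = 2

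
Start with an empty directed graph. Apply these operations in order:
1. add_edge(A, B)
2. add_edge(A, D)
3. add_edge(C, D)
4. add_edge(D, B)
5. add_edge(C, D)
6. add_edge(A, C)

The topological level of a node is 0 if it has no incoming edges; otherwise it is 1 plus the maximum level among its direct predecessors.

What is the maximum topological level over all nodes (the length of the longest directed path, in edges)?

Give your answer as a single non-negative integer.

Op 1: add_edge(A, B). Edges now: 1
Op 2: add_edge(A, D). Edges now: 2
Op 3: add_edge(C, D). Edges now: 3
Op 4: add_edge(D, B). Edges now: 4
Op 5: add_edge(C, D) (duplicate, no change). Edges now: 4
Op 6: add_edge(A, C). Edges now: 5
Compute levels (Kahn BFS):
  sources (in-degree 0): A
  process A: level=0
    A->B: in-degree(B)=1, level(B)>=1
    A->C: in-degree(C)=0, level(C)=1, enqueue
    A->D: in-degree(D)=1, level(D)>=1
  process C: level=1
    C->D: in-degree(D)=0, level(D)=2, enqueue
  process D: level=2
    D->B: in-degree(B)=0, level(B)=3, enqueue
  process B: level=3
All levels: A:0, B:3, C:1, D:2
max level = 3

Answer: 3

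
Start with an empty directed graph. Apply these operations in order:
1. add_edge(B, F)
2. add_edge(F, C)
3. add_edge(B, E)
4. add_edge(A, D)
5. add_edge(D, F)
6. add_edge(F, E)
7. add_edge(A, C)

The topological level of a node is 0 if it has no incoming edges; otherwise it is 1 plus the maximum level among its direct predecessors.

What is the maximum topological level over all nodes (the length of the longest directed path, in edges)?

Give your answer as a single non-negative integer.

Answer: 3

Derivation:
Op 1: add_edge(B, F). Edges now: 1
Op 2: add_edge(F, C). Edges now: 2
Op 3: add_edge(B, E). Edges now: 3
Op 4: add_edge(A, D). Edges now: 4
Op 5: add_edge(D, F). Edges now: 5
Op 6: add_edge(F, E). Edges now: 6
Op 7: add_edge(A, C). Edges now: 7
Compute levels (Kahn BFS):
  sources (in-degree 0): A, B
  process A: level=0
    A->C: in-degree(C)=1, level(C)>=1
    A->D: in-degree(D)=0, level(D)=1, enqueue
  process B: level=0
    B->E: in-degree(E)=1, level(E)>=1
    B->F: in-degree(F)=1, level(F)>=1
  process D: level=1
    D->F: in-degree(F)=0, level(F)=2, enqueue
  process F: level=2
    F->C: in-degree(C)=0, level(C)=3, enqueue
    F->E: in-degree(E)=0, level(E)=3, enqueue
  process C: level=3
  process E: level=3
All levels: A:0, B:0, C:3, D:1, E:3, F:2
max level = 3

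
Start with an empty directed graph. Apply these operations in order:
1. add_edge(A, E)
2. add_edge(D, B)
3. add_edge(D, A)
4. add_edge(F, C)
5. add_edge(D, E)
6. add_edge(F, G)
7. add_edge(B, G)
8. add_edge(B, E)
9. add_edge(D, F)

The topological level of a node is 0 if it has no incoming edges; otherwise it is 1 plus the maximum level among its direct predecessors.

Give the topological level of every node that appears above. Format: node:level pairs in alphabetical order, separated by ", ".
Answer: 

Answer: A:1, B:1, C:2, D:0, E:2, F:1, G:2

Derivation:
Op 1: add_edge(A, E). Edges now: 1
Op 2: add_edge(D, B). Edges now: 2
Op 3: add_edge(D, A). Edges now: 3
Op 4: add_edge(F, C). Edges now: 4
Op 5: add_edge(D, E). Edges now: 5
Op 6: add_edge(F, G). Edges now: 6
Op 7: add_edge(B, G). Edges now: 7
Op 8: add_edge(B, E). Edges now: 8
Op 9: add_edge(D, F). Edges now: 9
Compute levels (Kahn BFS):
  sources (in-degree 0): D
  process D: level=0
    D->A: in-degree(A)=0, level(A)=1, enqueue
    D->B: in-degree(B)=0, level(B)=1, enqueue
    D->E: in-degree(E)=2, level(E)>=1
    D->F: in-degree(F)=0, level(F)=1, enqueue
  process A: level=1
    A->E: in-degree(E)=1, level(E)>=2
  process B: level=1
    B->E: in-degree(E)=0, level(E)=2, enqueue
    B->G: in-degree(G)=1, level(G)>=2
  process F: level=1
    F->C: in-degree(C)=0, level(C)=2, enqueue
    F->G: in-degree(G)=0, level(G)=2, enqueue
  process E: level=2
  process C: level=2
  process G: level=2
All levels: A:1, B:1, C:2, D:0, E:2, F:1, G:2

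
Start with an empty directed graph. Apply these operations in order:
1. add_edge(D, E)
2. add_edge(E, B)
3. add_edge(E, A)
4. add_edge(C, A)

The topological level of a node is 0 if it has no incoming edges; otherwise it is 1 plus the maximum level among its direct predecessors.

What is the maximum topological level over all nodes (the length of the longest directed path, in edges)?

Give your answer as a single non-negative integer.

Answer: 2

Derivation:
Op 1: add_edge(D, E). Edges now: 1
Op 2: add_edge(E, B). Edges now: 2
Op 3: add_edge(E, A). Edges now: 3
Op 4: add_edge(C, A). Edges now: 4
Compute levels (Kahn BFS):
  sources (in-degree 0): C, D
  process C: level=0
    C->A: in-degree(A)=1, level(A)>=1
  process D: level=0
    D->E: in-degree(E)=0, level(E)=1, enqueue
  process E: level=1
    E->A: in-degree(A)=0, level(A)=2, enqueue
    E->B: in-degree(B)=0, level(B)=2, enqueue
  process A: level=2
  process B: level=2
All levels: A:2, B:2, C:0, D:0, E:1
max level = 2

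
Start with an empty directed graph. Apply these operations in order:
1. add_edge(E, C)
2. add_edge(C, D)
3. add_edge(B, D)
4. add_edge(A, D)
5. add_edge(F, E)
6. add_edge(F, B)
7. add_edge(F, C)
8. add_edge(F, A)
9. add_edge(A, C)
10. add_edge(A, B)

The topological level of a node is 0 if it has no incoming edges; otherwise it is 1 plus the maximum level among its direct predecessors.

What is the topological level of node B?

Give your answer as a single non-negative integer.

Answer: 2

Derivation:
Op 1: add_edge(E, C). Edges now: 1
Op 2: add_edge(C, D). Edges now: 2
Op 3: add_edge(B, D). Edges now: 3
Op 4: add_edge(A, D). Edges now: 4
Op 5: add_edge(F, E). Edges now: 5
Op 6: add_edge(F, B). Edges now: 6
Op 7: add_edge(F, C). Edges now: 7
Op 8: add_edge(F, A). Edges now: 8
Op 9: add_edge(A, C). Edges now: 9
Op 10: add_edge(A, B). Edges now: 10
Compute levels (Kahn BFS):
  sources (in-degree 0): F
  process F: level=0
    F->A: in-degree(A)=0, level(A)=1, enqueue
    F->B: in-degree(B)=1, level(B)>=1
    F->C: in-degree(C)=2, level(C)>=1
    F->E: in-degree(E)=0, level(E)=1, enqueue
  process A: level=1
    A->B: in-degree(B)=0, level(B)=2, enqueue
    A->C: in-degree(C)=1, level(C)>=2
    A->D: in-degree(D)=2, level(D)>=2
  process E: level=1
    E->C: in-degree(C)=0, level(C)=2, enqueue
  process B: level=2
    B->D: in-degree(D)=1, level(D)>=3
  process C: level=2
    C->D: in-degree(D)=0, level(D)=3, enqueue
  process D: level=3
All levels: A:1, B:2, C:2, D:3, E:1, F:0
level(B) = 2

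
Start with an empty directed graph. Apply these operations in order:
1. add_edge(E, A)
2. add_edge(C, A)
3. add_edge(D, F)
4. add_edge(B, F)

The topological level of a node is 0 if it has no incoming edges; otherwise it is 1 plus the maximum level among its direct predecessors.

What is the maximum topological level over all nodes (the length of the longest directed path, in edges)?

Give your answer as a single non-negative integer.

Op 1: add_edge(E, A). Edges now: 1
Op 2: add_edge(C, A). Edges now: 2
Op 3: add_edge(D, F). Edges now: 3
Op 4: add_edge(B, F). Edges now: 4
Compute levels (Kahn BFS):
  sources (in-degree 0): B, C, D, E
  process B: level=0
    B->F: in-degree(F)=1, level(F)>=1
  process C: level=0
    C->A: in-degree(A)=1, level(A)>=1
  process D: level=0
    D->F: in-degree(F)=0, level(F)=1, enqueue
  process E: level=0
    E->A: in-degree(A)=0, level(A)=1, enqueue
  process F: level=1
  process A: level=1
All levels: A:1, B:0, C:0, D:0, E:0, F:1
max level = 1

Answer: 1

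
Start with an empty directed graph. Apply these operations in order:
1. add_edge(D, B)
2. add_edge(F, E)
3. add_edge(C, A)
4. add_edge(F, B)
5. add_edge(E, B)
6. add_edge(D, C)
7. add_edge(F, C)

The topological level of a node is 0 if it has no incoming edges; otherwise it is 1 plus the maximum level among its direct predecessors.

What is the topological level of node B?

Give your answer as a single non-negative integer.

Op 1: add_edge(D, B). Edges now: 1
Op 2: add_edge(F, E). Edges now: 2
Op 3: add_edge(C, A). Edges now: 3
Op 4: add_edge(F, B). Edges now: 4
Op 5: add_edge(E, B). Edges now: 5
Op 6: add_edge(D, C). Edges now: 6
Op 7: add_edge(F, C). Edges now: 7
Compute levels (Kahn BFS):
  sources (in-degree 0): D, F
  process D: level=0
    D->B: in-degree(B)=2, level(B)>=1
    D->C: in-degree(C)=1, level(C)>=1
  process F: level=0
    F->B: in-degree(B)=1, level(B)>=1
    F->C: in-degree(C)=0, level(C)=1, enqueue
    F->E: in-degree(E)=0, level(E)=1, enqueue
  process C: level=1
    C->A: in-degree(A)=0, level(A)=2, enqueue
  process E: level=1
    E->B: in-degree(B)=0, level(B)=2, enqueue
  process A: level=2
  process B: level=2
All levels: A:2, B:2, C:1, D:0, E:1, F:0
level(B) = 2

Answer: 2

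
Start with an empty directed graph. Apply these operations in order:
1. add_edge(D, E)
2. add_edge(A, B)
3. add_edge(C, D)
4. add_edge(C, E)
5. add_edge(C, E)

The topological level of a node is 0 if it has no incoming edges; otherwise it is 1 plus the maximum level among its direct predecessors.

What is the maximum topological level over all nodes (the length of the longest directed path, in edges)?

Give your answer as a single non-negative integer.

Answer: 2

Derivation:
Op 1: add_edge(D, E). Edges now: 1
Op 2: add_edge(A, B). Edges now: 2
Op 3: add_edge(C, D). Edges now: 3
Op 4: add_edge(C, E). Edges now: 4
Op 5: add_edge(C, E) (duplicate, no change). Edges now: 4
Compute levels (Kahn BFS):
  sources (in-degree 0): A, C
  process A: level=0
    A->B: in-degree(B)=0, level(B)=1, enqueue
  process C: level=0
    C->D: in-degree(D)=0, level(D)=1, enqueue
    C->E: in-degree(E)=1, level(E)>=1
  process B: level=1
  process D: level=1
    D->E: in-degree(E)=0, level(E)=2, enqueue
  process E: level=2
All levels: A:0, B:1, C:0, D:1, E:2
max level = 2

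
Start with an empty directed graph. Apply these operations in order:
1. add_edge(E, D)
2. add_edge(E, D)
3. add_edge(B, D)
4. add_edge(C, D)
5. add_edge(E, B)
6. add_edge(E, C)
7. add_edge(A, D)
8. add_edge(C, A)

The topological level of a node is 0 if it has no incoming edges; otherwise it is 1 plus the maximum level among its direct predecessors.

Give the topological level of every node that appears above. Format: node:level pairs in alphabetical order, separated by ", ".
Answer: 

Op 1: add_edge(E, D). Edges now: 1
Op 2: add_edge(E, D) (duplicate, no change). Edges now: 1
Op 3: add_edge(B, D). Edges now: 2
Op 4: add_edge(C, D). Edges now: 3
Op 5: add_edge(E, B). Edges now: 4
Op 6: add_edge(E, C). Edges now: 5
Op 7: add_edge(A, D). Edges now: 6
Op 8: add_edge(C, A). Edges now: 7
Compute levels (Kahn BFS):
  sources (in-degree 0): E
  process E: level=0
    E->B: in-degree(B)=0, level(B)=1, enqueue
    E->C: in-degree(C)=0, level(C)=1, enqueue
    E->D: in-degree(D)=3, level(D)>=1
  process B: level=1
    B->D: in-degree(D)=2, level(D)>=2
  process C: level=1
    C->A: in-degree(A)=0, level(A)=2, enqueue
    C->D: in-degree(D)=1, level(D)>=2
  process A: level=2
    A->D: in-degree(D)=0, level(D)=3, enqueue
  process D: level=3
All levels: A:2, B:1, C:1, D:3, E:0

Answer: A:2, B:1, C:1, D:3, E:0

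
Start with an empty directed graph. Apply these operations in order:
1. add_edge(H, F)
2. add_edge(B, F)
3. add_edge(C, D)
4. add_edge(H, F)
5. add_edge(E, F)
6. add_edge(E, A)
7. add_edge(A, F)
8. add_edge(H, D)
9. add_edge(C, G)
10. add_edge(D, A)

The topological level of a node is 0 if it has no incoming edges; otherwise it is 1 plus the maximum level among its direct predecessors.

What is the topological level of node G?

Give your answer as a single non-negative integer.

Op 1: add_edge(H, F). Edges now: 1
Op 2: add_edge(B, F). Edges now: 2
Op 3: add_edge(C, D). Edges now: 3
Op 4: add_edge(H, F) (duplicate, no change). Edges now: 3
Op 5: add_edge(E, F). Edges now: 4
Op 6: add_edge(E, A). Edges now: 5
Op 7: add_edge(A, F). Edges now: 6
Op 8: add_edge(H, D). Edges now: 7
Op 9: add_edge(C, G). Edges now: 8
Op 10: add_edge(D, A). Edges now: 9
Compute levels (Kahn BFS):
  sources (in-degree 0): B, C, E, H
  process B: level=0
    B->F: in-degree(F)=3, level(F)>=1
  process C: level=0
    C->D: in-degree(D)=1, level(D)>=1
    C->G: in-degree(G)=0, level(G)=1, enqueue
  process E: level=0
    E->A: in-degree(A)=1, level(A)>=1
    E->F: in-degree(F)=2, level(F)>=1
  process H: level=0
    H->D: in-degree(D)=0, level(D)=1, enqueue
    H->F: in-degree(F)=1, level(F)>=1
  process G: level=1
  process D: level=1
    D->A: in-degree(A)=0, level(A)=2, enqueue
  process A: level=2
    A->F: in-degree(F)=0, level(F)=3, enqueue
  process F: level=3
All levels: A:2, B:0, C:0, D:1, E:0, F:3, G:1, H:0
level(G) = 1

Answer: 1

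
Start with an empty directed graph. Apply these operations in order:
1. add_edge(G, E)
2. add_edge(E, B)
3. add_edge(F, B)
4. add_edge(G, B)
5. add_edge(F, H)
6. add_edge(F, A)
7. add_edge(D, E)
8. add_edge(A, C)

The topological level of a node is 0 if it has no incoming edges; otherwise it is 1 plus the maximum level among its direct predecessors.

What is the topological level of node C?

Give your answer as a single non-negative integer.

Answer: 2

Derivation:
Op 1: add_edge(G, E). Edges now: 1
Op 2: add_edge(E, B). Edges now: 2
Op 3: add_edge(F, B). Edges now: 3
Op 4: add_edge(G, B). Edges now: 4
Op 5: add_edge(F, H). Edges now: 5
Op 6: add_edge(F, A). Edges now: 6
Op 7: add_edge(D, E). Edges now: 7
Op 8: add_edge(A, C). Edges now: 8
Compute levels (Kahn BFS):
  sources (in-degree 0): D, F, G
  process D: level=0
    D->E: in-degree(E)=1, level(E)>=1
  process F: level=0
    F->A: in-degree(A)=0, level(A)=1, enqueue
    F->B: in-degree(B)=2, level(B)>=1
    F->H: in-degree(H)=0, level(H)=1, enqueue
  process G: level=0
    G->B: in-degree(B)=1, level(B)>=1
    G->E: in-degree(E)=0, level(E)=1, enqueue
  process A: level=1
    A->C: in-degree(C)=0, level(C)=2, enqueue
  process H: level=1
  process E: level=1
    E->B: in-degree(B)=0, level(B)=2, enqueue
  process C: level=2
  process B: level=2
All levels: A:1, B:2, C:2, D:0, E:1, F:0, G:0, H:1
level(C) = 2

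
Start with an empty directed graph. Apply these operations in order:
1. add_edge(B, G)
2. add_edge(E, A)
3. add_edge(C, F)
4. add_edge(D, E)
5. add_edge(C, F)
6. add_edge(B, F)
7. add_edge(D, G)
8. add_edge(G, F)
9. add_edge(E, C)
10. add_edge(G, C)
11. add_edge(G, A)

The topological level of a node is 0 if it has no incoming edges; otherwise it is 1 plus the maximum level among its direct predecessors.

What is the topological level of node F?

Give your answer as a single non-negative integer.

Answer: 3

Derivation:
Op 1: add_edge(B, G). Edges now: 1
Op 2: add_edge(E, A). Edges now: 2
Op 3: add_edge(C, F). Edges now: 3
Op 4: add_edge(D, E). Edges now: 4
Op 5: add_edge(C, F) (duplicate, no change). Edges now: 4
Op 6: add_edge(B, F). Edges now: 5
Op 7: add_edge(D, G). Edges now: 6
Op 8: add_edge(G, F). Edges now: 7
Op 9: add_edge(E, C). Edges now: 8
Op 10: add_edge(G, C). Edges now: 9
Op 11: add_edge(G, A). Edges now: 10
Compute levels (Kahn BFS):
  sources (in-degree 0): B, D
  process B: level=0
    B->F: in-degree(F)=2, level(F)>=1
    B->G: in-degree(G)=1, level(G)>=1
  process D: level=0
    D->E: in-degree(E)=0, level(E)=1, enqueue
    D->G: in-degree(G)=0, level(G)=1, enqueue
  process E: level=1
    E->A: in-degree(A)=1, level(A)>=2
    E->C: in-degree(C)=1, level(C)>=2
  process G: level=1
    G->A: in-degree(A)=0, level(A)=2, enqueue
    G->C: in-degree(C)=0, level(C)=2, enqueue
    G->F: in-degree(F)=1, level(F)>=2
  process A: level=2
  process C: level=2
    C->F: in-degree(F)=0, level(F)=3, enqueue
  process F: level=3
All levels: A:2, B:0, C:2, D:0, E:1, F:3, G:1
level(F) = 3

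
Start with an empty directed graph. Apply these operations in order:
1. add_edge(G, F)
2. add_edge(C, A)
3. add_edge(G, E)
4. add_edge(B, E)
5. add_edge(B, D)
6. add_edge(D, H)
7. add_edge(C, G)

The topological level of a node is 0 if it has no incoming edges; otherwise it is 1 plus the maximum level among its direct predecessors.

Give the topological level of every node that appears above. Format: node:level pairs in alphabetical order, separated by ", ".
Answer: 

Op 1: add_edge(G, F). Edges now: 1
Op 2: add_edge(C, A). Edges now: 2
Op 3: add_edge(G, E). Edges now: 3
Op 4: add_edge(B, E). Edges now: 4
Op 5: add_edge(B, D). Edges now: 5
Op 6: add_edge(D, H). Edges now: 6
Op 7: add_edge(C, G). Edges now: 7
Compute levels (Kahn BFS):
  sources (in-degree 0): B, C
  process B: level=0
    B->D: in-degree(D)=0, level(D)=1, enqueue
    B->E: in-degree(E)=1, level(E)>=1
  process C: level=0
    C->A: in-degree(A)=0, level(A)=1, enqueue
    C->G: in-degree(G)=0, level(G)=1, enqueue
  process D: level=1
    D->H: in-degree(H)=0, level(H)=2, enqueue
  process A: level=1
  process G: level=1
    G->E: in-degree(E)=0, level(E)=2, enqueue
    G->F: in-degree(F)=0, level(F)=2, enqueue
  process H: level=2
  process E: level=2
  process F: level=2
All levels: A:1, B:0, C:0, D:1, E:2, F:2, G:1, H:2

Answer: A:1, B:0, C:0, D:1, E:2, F:2, G:1, H:2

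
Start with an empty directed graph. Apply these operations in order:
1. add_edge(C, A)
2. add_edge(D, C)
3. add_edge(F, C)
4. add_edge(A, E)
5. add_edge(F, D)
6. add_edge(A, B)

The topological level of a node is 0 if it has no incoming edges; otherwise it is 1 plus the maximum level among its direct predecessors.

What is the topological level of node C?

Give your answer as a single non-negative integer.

Answer: 2

Derivation:
Op 1: add_edge(C, A). Edges now: 1
Op 2: add_edge(D, C). Edges now: 2
Op 3: add_edge(F, C). Edges now: 3
Op 4: add_edge(A, E). Edges now: 4
Op 5: add_edge(F, D). Edges now: 5
Op 6: add_edge(A, B). Edges now: 6
Compute levels (Kahn BFS):
  sources (in-degree 0): F
  process F: level=0
    F->C: in-degree(C)=1, level(C)>=1
    F->D: in-degree(D)=0, level(D)=1, enqueue
  process D: level=1
    D->C: in-degree(C)=0, level(C)=2, enqueue
  process C: level=2
    C->A: in-degree(A)=0, level(A)=3, enqueue
  process A: level=3
    A->B: in-degree(B)=0, level(B)=4, enqueue
    A->E: in-degree(E)=0, level(E)=4, enqueue
  process B: level=4
  process E: level=4
All levels: A:3, B:4, C:2, D:1, E:4, F:0
level(C) = 2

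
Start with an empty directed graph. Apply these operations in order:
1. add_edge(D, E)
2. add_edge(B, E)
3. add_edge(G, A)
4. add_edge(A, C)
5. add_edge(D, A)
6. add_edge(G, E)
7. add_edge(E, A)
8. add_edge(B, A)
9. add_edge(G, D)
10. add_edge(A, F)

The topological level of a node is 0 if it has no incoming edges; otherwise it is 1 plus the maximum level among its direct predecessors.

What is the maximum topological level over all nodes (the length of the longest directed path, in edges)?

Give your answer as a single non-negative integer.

Answer: 4

Derivation:
Op 1: add_edge(D, E). Edges now: 1
Op 2: add_edge(B, E). Edges now: 2
Op 3: add_edge(G, A). Edges now: 3
Op 4: add_edge(A, C). Edges now: 4
Op 5: add_edge(D, A). Edges now: 5
Op 6: add_edge(G, E). Edges now: 6
Op 7: add_edge(E, A). Edges now: 7
Op 8: add_edge(B, A). Edges now: 8
Op 9: add_edge(G, D). Edges now: 9
Op 10: add_edge(A, F). Edges now: 10
Compute levels (Kahn BFS):
  sources (in-degree 0): B, G
  process B: level=0
    B->A: in-degree(A)=3, level(A)>=1
    B->E: in-degree(E)=2, level(E)>=1
  process G: level=0
    G->A: in-degree(A)=2, level(A)>=1
    G->D: in-degree(D)=0, level(D)=1, enqueue
    G->E: in-degree(E)=1, level(E)>=1
  process D: level=1
    D->A: in-degree(A)=1, level(A)>=2
    D->E: in-degree(E)=0, level(E)=2, enqueue
  process E: level=2
    E->A: in-degree(A)=0, level(A)=3, enqueue
  process A: level=3
    A->C: in-degree(C)=0, level(C)=4, enqueue
    A->F: in-degree(F)=0, level(F)=4, enqueue
  process C: level=4
  process F: level=4
All levels: A:3, B:0, C:4, D:1, E:2, F:4, G:0
max level = 4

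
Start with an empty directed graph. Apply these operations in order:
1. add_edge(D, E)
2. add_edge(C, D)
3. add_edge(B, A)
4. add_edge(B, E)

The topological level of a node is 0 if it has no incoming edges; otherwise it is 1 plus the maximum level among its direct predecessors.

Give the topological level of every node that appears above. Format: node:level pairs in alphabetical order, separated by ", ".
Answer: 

Op 1: add_edge(D, E). Edges now: 1
Op 2: add_edge(C, D). Edges now: 2
Op 3: add_edge(B, A). Edges now: 3
Op 4: add_edge(B, E). Edges now: 4
Compute levels (Kahn BFS):
  sources (in-degree 0): B, C
  process B: level=0
    B->A: in-degree(A)=0, level(A)=1, enqueue
    B->E: in-degree(E)=1, level(E)>=1
  process C: level=0
    C->D: in-degree(D)=0, level(D)=1, enqueue
  process A: level=1
  process D: level=1
    D->E: in-degree(E)=0, level(E)=2, enqueue
  process E: level=2
All levels: A:1, B:0, C:0, D:1, E:2

Answer: A:1, B:0, C:0, D:1, E:2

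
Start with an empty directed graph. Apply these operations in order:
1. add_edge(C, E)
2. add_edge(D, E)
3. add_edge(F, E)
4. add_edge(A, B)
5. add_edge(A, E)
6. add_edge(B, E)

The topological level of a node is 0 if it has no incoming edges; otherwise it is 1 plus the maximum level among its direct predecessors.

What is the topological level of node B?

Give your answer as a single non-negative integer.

Op 1: add_edge(C, E). Edges now: 1
Op 2: add_edge(D, E). Edges now: 2
Op 3: add_edge(F, E). Edges now: 3
Op 4: add_edge(A, B). Edges now: 4
Op 5: add_edge(A, E). Edges now: 5
Op 6: add_edge(B, E). Edges now: 6
Compute levels (Kahn BFS):
  sources (in-degree 0): A, C, D, F
  process A: level=0
    A->B: in-degree(B)=0, level(B)=1, enqueue
    A->E: in-degree(E)=4, level(E)>=1
  process C: level=0
    C->E: in-degree(E)=3, level(E)>=1
  process D: level=0
    D->E: in-degree(E)=2, level(E)>=1
  process F: level=0
    F->E: in-degree(E)=1, level(E)>=1
  process B: level=1
    B->E: in-degree(E)=0, level(E)=2, enqueue
  process E: level=2
All levels: A:0, B:1, C:0, D:0, E:2, F:0
level(B) = 1

Answer: 1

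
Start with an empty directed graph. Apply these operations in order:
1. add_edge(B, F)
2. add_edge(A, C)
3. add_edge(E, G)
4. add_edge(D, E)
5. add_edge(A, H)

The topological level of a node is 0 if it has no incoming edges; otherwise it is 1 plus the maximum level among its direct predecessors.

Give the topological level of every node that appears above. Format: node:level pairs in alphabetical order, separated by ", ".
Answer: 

Op 1: add_edge(B, F). Edges now: 1
Op 2: add_edge(A, C). Edges now: 2
Op 3: add_edge(E, G). Edges now: 3
Op 4: add_edge(D, E). Edges now: 4
Op 5: add_edge(A, H). Edges now: 5
Compute levels (Kahn BFS):
  sources (in-degree 0): A, B, D
  process A: level=0
    A->C: in-degree(C)=0, level(C)=1, enqueue
    A->H: in-degree(H)=0, level(H)=1, enqueue
  process B: level=0
    B->F: in-degree(F)=0, level(F)=1, enqueue
  process D: level=0
    D->E: in-degree(E)=0, level(E)=1, enqueue
  process C: level=1
  process H: level=1
  process F: level=1
  process E: level=1
    E->G: in-degree(G)=0, level(G)=2, enqueue
  process G: level=2
All levels: A:0, B:0, C:1, D:0, E:1, F:1, G:2, H:1

Answer: A:0, B:0, C:1, D:0, E:1, F:1, G:2, H:1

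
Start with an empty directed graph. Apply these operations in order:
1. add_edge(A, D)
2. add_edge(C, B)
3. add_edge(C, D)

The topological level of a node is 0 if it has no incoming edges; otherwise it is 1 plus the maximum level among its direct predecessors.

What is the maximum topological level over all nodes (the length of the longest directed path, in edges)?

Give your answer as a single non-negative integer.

Answer: 1

Derivation:
Op 1: add_edge(A, D). Edges now: 1
Op 2: add_edge(C, B). Edges now: 2
Op 3: add_edge(C, D). Edges now: 3
Compute levels (Kahn BFS):
  sources (in-degree 0): A, C
  process A: level=0
    A->D: in-degree(D)=1, level(D)>=1
  process C: level=0
    C->B: in-degree(B)=0, level(B)=1, enqueue
    C->D: in-degree(D)=0, level(D)=1, enqueue
  process B: level=1
  process D: level=1
All levels: A:0, B:1, C:0, D:1
max level = 1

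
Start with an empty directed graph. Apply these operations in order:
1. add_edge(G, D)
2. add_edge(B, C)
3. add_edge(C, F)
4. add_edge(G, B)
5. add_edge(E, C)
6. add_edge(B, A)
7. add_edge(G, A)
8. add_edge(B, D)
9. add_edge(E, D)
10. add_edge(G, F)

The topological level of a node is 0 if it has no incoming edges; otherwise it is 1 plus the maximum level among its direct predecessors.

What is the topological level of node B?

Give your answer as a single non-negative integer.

Answer: 1

Derivation:
Op 1: add_edge(G, D). Edges now: 1
Op 2: add_edge(B, C). Edges now: 2
Op 3: add_edge(C, F). Edges now: 3
Op 4: add_edge(G, B). Edges now: 4
Op 5: add_edge(E, C). Edges now: 5
Op 6: add_edge(B, A). Edges now: 6
Op 7: add_edge(G, A). Edges now: 7
Op 8: add_edge(B, D). Edges now: 8
Op 9: add_edge(E, D). Edges now: 9
Op 10: add_edge(G, F). Edges now: 10
Compute levels (Kahn BFS):
  sources (in-degree 0): E, G
  process E: level=0
    E->C: in-degree(C)=1, level(C)>=1
    E->D: in-degree(D)=2, level(D)>=1
  process G: level=0
    G->A: in-degree(A)=1, level(A)>=1
    G->B: in-degree(B)=0, level(B)=1, enqueue
    G->D: in-degree(D)=1, level(D)>=1
    G->F: in-degree(F)=1, level(F)>=1
  process B: level=1
    B->A: in-degree(A)=0, level(A)=2, enqueue
    B->C: in-degree(C)=0, level(C)=2, enqueue
    B->D: in-degree(D)=0, level(D)=2, enqueue
  process A: level=2
  process C: level=2
    C->F: in-degree(F)=0, level(F)=3, enqueue
  process D: level=2
  process F: level=3
All levels: A:2, B:1, C:2, D:2, E:0, F:3, G:0
level(B) = 1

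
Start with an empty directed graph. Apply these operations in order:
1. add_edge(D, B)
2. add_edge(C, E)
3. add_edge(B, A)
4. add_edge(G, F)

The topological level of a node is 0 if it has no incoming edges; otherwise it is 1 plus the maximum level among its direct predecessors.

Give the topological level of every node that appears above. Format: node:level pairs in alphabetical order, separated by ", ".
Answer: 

Answer: A:2, B:1, C:0, D:0, E:1, F:1, G:0

Derivation:
Op 1: add_edge(D, B). Edges now: 1
Op 2: add_edge(C, E). Edges now: 2
Op 3: add_edge(B, A). Edges now: 3
Op 4: add_edge(G, F). Edges now: 4
Compute levels (Kahn BFS):
  sources (in-degree 0): C, D, G
  process C: level=0
    C->E: in-degree(E)=0, level(E)=1, enqueue
  process D: level=0
    D->B: in-degree(B)=0, level(B)=1, enqueue
  process G: level=0
    G->F: in-degree(F)=0, level(F)=1, enqueue
  process E: level=1
  process B: level=1
    B->A: in-degree(A)=0, level(A)=2, enqueue
  process F: level=1
  process A: level=2
All levels: A:2, B:1, C:0, D:0, E:1, F:1, G:0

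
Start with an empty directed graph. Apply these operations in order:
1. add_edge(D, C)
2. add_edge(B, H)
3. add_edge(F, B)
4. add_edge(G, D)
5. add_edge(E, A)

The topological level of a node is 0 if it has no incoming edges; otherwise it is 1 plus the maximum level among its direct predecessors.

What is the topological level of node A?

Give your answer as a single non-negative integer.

Op 1: add_edge(D, C). Edges now: 1
Op 2: add_edge(B, H). Edges now: 2
Op 3: add_edge(F, B). Edges now: 3
Op 4: add_edge(G, D). Edges now: 4
Op 5: add_edge(E, A). Edges now: 5
Compute levels (Kahn BFS):
  sources (in-degree 0): E, F, G
  process E: level=0
    E->A: in-degree(A)=0, level(A)=1, enqueue
  process F: level=0
    F->B: in-degree(B)=0, level(B)=1, enqueue
  process G: level=0
    G->D: in-degree(D)=0, level(D)=1, enqueue
  process A: level=1
  process B: level=1
    B->H: in-degree(H)=0, level(H)=2, enqueue
  process D: level=1
    D->C: in-degree(C)=0, level(C)=2, enqueue
  process H: level=2
  process C: level=2
All levels: A:1, B:1, C:2, D:1, E:0, F:0, G:0, H:2
level(A) = 1

Answer: 1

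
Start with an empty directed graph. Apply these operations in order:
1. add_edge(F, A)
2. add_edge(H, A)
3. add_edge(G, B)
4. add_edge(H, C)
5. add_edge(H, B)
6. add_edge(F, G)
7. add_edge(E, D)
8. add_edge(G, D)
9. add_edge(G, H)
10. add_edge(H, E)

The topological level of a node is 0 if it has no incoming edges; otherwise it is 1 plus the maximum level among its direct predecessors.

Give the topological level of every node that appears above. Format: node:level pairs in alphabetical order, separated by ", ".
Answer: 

Op 1: add_edge(F, A). Edges now: 1
Op 2: add_edge(H, A). Edges now: 2
Op 3: add_edge(G, B). Edges now: 3
Op 4: add_edge(H, C). Edges now: 4
Op 5: add_edge(H, B). Edges now: 5
Op 6: add_edge(F, G). Edges now: 6
Op 7: add_edge(E, D). Edges now: 7
Op 8: add_edge(G, D). Edges now: 8
Op 9: add_edge(G, H). Edges now: 9
Op 10: add_edge(H, E). Edges now: 10
Compute levels (Kahn BFS):
  sources (in-degree 0): F
  process F: level=0
    F->A: in-degree(A)=1, level(A)>=1
    F->G: in-degree(G)=0, level(G)=1, enqueue
  process G: level=1
    G->B: in-degree(B)=1, level(B)>=2
    G->D: in-degree(D)=1, level(D)>=2
    G->H: in-degree(H)=0, level(H)=2, enqueue
  process H: level=2
    H->A: in-degree(A)=0, level(A)=3, enqueue
    H->B: in-degree(B)=0, level(B)=3, enqueue
    H->C: in-degree(C)=0, level(C)=3, enqueue
    H->E: in-degree(E)=0, level(E)=3, enqueue
  process A: level=3
  process B: level=3
  process C: level=3
  process E: level=3
    E->D: in-degree(D)=0, level(D)=4, enqueue
  process D: level=4
All levels: A:3, B:3, C:3, D:4, E:3, F:0, G:1, H:2

Answer: A:3, B:3, C:3, D:4, E:3, F:0, G:1, H:2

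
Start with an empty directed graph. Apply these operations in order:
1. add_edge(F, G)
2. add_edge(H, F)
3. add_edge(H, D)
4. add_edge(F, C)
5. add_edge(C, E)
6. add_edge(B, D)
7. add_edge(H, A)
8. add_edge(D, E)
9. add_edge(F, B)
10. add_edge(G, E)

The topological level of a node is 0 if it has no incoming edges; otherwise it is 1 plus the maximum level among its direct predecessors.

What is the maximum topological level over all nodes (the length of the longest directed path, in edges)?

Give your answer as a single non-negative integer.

Answer: 4

Derivation:
Op 1: add_edge(F, G). Edges now: 1
Op 2: add_edge(H, F). Edges now: 2
Op 3: add_edge(H, D). Edges now: 3
Op 4: add_edge(F, C). Edges now: 4
Op 5: add_edge(C, E). Edges now: 5
Op 6: add_edge(B, D). Edges now: 6
Op 7: add_edge(H, A). Edges now: 7
Op 8: add_edge(D, E). Edges now: 8
Op 9: add_edge(F, B). Edges now: 9
Op 10: add_edge(G, E). Edges now: 10
Compute levels (Kahn BFS):
  sources (in-degree 0): H
  process H: level=0
    H->A: in-degree(A)=0, level(A)=1, enqueue
    H->D: in-degree(D)=1, level(D)>=1
    H->F: in-degree(F)=0, level(F)=1, enqueue
  process A: level=1
  process F: level=1
    F->B: in-degree(B)=0, level(B)=2, enqueue
    F->C: in-degree(C)=0, level(C)=2, enqueue
    F->G: in-degree(G)=0, level(G)=2, enqueue
  process B: level=2
    B->D: in-degree(D)=0, level(D)=3, enqueue
  process C: level=2
    C->E: in-degree(E)=2, level(E)>=3
  process G: level=2
    G->E: in-degree(E)=1, level(E)>=3
  process D: level=3
    D->E: in-degree(E)=0, level(E)=4, enqueue
  process E: level=4
All levels: A:1, B:2, C:2, D:3, E:4, F:1, G:2, H:0
max level = 4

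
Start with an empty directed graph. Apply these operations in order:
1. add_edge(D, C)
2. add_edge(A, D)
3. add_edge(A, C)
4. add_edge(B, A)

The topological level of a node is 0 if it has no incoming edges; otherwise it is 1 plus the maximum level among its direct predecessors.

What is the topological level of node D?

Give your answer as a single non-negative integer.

Op 1: add_edge(D, C). Edges now: 1
Op 2: add_edge(A, D). Edges now: 2
Op 3: add_edge(A, C). Edges now: 3
Op 4: add_edge(B, A). Edges now: 4
Compute levels (Kahn BFS):
  sources (in-degree 0): B
  process B: level=0
    B->A: in-degree(A)=0, level(A)=1, enqueue
  process A: level=1
    A->C: in-degree(C)=1, level(C)>=2
    A->D: in-degree(D)=0, level(D)=2, enqueue
  process D: level=2
    D->C: in-degree(C)=0, level(C)=3, enqueue
  process C: level=3
All levels: A:1, B:0, C:3, D:2
level(D) = 2

Answer: 2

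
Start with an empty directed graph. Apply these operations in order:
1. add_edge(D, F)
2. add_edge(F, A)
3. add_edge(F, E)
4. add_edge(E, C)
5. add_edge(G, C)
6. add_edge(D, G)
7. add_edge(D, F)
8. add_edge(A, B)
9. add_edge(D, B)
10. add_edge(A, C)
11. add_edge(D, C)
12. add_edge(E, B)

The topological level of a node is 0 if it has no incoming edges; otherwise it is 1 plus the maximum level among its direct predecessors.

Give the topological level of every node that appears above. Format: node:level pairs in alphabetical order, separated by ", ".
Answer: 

Answer: A:2, B:3, C:3, D:0, E:2, F:1, G:1

Derivation:
Op 1: add_edge(D, F). Edges now: 1
Op 2: add_edge(F, A). Edges now: 2
Op 3: add_edge(F, E). Edges now: 3
Op 4: add_edge(E, C). Edges now: 4
Op 5: add_edge(G, C). Edges now: 5
Op 6: add_edge(D, G). Edges now: 6
Op 7: add_edge(D, F) (duplicate, no change). Edges now: 6
Op 8: add_edge(A, B). Edges now: 7
Op 9: add_edge(D, B). Edges now: 8
Op 10: add_edge(A, C). Edges now: 9
Op 11: add_edge(D, C). Edges now: 10
Op 12: add_edge(E, B). Edges now: 11
Compute levels (Kahn BFS):
  sources (in-degree 0): D
  process D: level=0
    D->B: in-degree(B)=2, level(B)>=1
    D->C: in-degree(C)=3, level(C)>=1
    D->F: in-degree(F)=0, level(F)=1, enqueue
    D->G: in-degree(G)=0, level(G)=1, enqueue
  process F: level=1
    F->A: in-degree(A)=0, level(A)=2, enqueue
    F->E: in-degree(E)=0, level(E)=2, enqueue
  process G: level=1
    G->C: in-degree(C)=2, level(C)>=2
  process A: level=2
    A->B: in-degree(B)=1, level(B)>=3
    A->C: in-degree(C)=1, level(C)>=3
  process E: level=2
    E->B: in-degree(B)=0, level(B)=3, enqueue
    E->C: in-degree(C)=0, level(C)=3, enqueue
  process B: level=3
  process C: level=3
All levels: A:2, B:3, C:3, D:0, E:2, F:1, G:1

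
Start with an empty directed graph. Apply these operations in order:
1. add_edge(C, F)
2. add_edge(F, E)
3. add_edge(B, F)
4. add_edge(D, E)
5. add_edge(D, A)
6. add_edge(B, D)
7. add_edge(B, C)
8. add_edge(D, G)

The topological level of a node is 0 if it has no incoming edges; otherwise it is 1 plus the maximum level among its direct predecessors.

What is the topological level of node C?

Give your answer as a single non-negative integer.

Answer: 1

Derivation:
Op 1: add_edge(C, F). Edges now: 1
Op 2: add_edge(F, E). Edges now: 2
Op 3: add_edge(B, F). Edges now: 3
Op 4: add_edge(D, E). Edges now: 4
Op 5: add_edge(D, A). Edges now: 5
Op 6: add_edge(B, D). Edges now: 6
Op 7: add_edge(B, C). Edges now: 7
Op 8: add_edge(D, G). Edges now: 8
Compute levels (Kahn BFS):
  sources (in-degree 0): B
  process B: level=0
    B->C: in-degree(C)=0, level(C)=1, enqueue
    B->D: in-degree(D)=0, level(D)=1, enqueue
    B->F: in-degree(F)=1, level(F)>=1
  process C: level=1
    C->F: in-degree(F)=0, level(F)=2, enqueue
  process D: level=1
    D->A: in-degree(A)=0, level(A)=2, enqueue
    D->E: in-degree(E)=1, level(E)>=2
    D->G: in-degree(G)=0, level(G)=2, enqueue
  process F: level=2
    F->E: in-degree(E)=0, level(E)=3, enqueue
  process A: level=2
  process G: level=2
  process E: level=3
All levels: A:2, B:0, C:1, D:1, E:3, F:2, G:2
level(C) = 1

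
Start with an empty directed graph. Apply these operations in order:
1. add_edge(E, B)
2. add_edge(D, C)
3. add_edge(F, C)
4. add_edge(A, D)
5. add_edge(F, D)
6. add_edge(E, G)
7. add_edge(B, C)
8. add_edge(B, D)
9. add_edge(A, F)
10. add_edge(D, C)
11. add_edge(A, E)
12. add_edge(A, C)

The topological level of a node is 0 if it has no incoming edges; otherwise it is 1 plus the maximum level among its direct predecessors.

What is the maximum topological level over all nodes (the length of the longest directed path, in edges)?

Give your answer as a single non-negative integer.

Op 1: add_edge(E, B). Edges now: 1
Op 2: add_edge(D, C). Edges now: 2
Op 3: add_edge(F, C). Edges now: 3
Op 4: add_edge(A, D). Edges now: 4
Op 5: add_edge(F, D). Edges now: 5
Op 6: add_edge(E, G). Edges now: 6
Op 7: add_edge(B, C). Edges now: 7
Op 8: add_edge(B, D). Edges now: 8
Op 9: add_edge(A, F). Edges now: 9
Op 10: add_edge(D, C) (duplicate, no change). Edges now: 9
Op 11: add_edge(A, E). Edges now: 10
Op 12: add_edge(A, C). Edges now: 11
Compute levels (Kahn BFS):
  sources (in-degree 0): A
  process A: level=0
    A->C: in-degree(C)=3, level(C)>=1
    A->D: in-degree(D)=2, level(D)>=1
    A->E: in-degree(E)=0, level(E)=1, enqueue
    A->F: in-degree(F)=0, level(F)=1, enqueue
  process E: level=1
    E->B: in-degree(B)=0, level(B)=2, enqueue
    E->G: in-degree(G)=0, level(G)=2, enqueue
  process F: level=1
    F->C: in-degree(C)=2, level(C)>=2
    F->D: in-degree(D)=1, level(D)>=2
  process B: level=2
    B->C: in-degree(C)=1, level(C)>=3
    B->D: in-degree(D)=0, level(D)=3, enqueue
  process G: level=2
  process D: level=3
    D->C: in-degree(C)=0, level(C)=4, enqueue
  process C: level=4
All levels: A:0, B:2, C:4, D:3, E:1, F:1, G:2
max level = 4

Answer: 4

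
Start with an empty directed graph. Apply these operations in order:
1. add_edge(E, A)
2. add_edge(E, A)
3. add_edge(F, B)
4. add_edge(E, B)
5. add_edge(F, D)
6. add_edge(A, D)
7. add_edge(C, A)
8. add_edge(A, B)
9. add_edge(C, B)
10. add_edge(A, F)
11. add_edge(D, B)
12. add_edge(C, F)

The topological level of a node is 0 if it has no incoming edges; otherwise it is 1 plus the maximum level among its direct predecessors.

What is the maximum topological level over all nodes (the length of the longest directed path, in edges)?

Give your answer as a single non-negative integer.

Op 1: add_edge(E, A). Edges now: 1
Op 2: add_edge(E, A) (duplicate, no change). Edges now: 1
Op 3: add_edge(F, B). Edges now: 2
Op 4: add_edge(E, B). Edges now: 3
Op 5: add_edge(F, D). Edges now: 4
Op 6: add_edge(A, D). Edges now: 5
Op 7: add_edge(C, A). Edges now: 6
Op 8: add_edge(A, B). Edges now: 7
Op 9: add_edge(C, B). Edges now: 8
Op 10: add_edge(A, F). Edges now: 9
Op 11: add_edge(D, B). Edges now: 10
Op 12: add_edge(C, F). Edges now: 11
Compute levels (Kahn BFS):
  sources (in-degree 0): C, E
  process C: level=0
    C->A: in-degree(A)=1, level(A)>=1
    C->B: in-degree(B)=4, level(B)>=1
    C->F: in-degree(F)=1, level(F)>=1
  process E: level=0
    E->A: in-degree(A)=0, level(A)=1, enqueue
    E->B: in-degree(B)=3, level(B)>=1
  process A: level=1
    A->B: in-degree(B)=2, level(B)>=2
    A->D: in-degree(D)=1, level(D)>=2
    A->F: in-degree(F)=0, level(F)=2, enqueue
  process F: level=2
    F->B: in-degree(B)=1, level(B)>=3
    F->D: in-degree(D)=0, level(D)=3, enqueue
  process D: level=3
    D->B: in-degree(B)=0, level(B)=4, enqueue
  process B: level=4
All levels: A:1, B:4, C:0, D:3, E:0, F:2
max level = 4

Answer: 4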